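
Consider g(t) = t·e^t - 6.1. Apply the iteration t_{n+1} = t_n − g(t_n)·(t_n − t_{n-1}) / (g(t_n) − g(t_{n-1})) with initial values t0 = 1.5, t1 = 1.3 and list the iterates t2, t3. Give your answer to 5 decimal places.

g(1.5) = 0.6225336, g(1.3) = -1.3299143
t2 = 1.3000000 − (-1.3299143)·(1.3000000 − 1.5000000) / (-1.3299143 − 0.6225336) = 1.3000000 − (0.2659829)/(-1.9524479) = 1.4362305
g(1.4362305) = -0.0609157
t3 = 1.4362305 − (-0.0609157)·(1.4362305 − 1.3000000) / (-0.0609157 − (-1.3299143)) = 1.4362305 − (-0.0082986)/(1.2689986) = 1.4427699

1.43623, 1.44277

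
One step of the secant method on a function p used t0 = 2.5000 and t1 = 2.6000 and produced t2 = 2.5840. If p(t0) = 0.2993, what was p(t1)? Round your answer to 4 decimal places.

-0.0570

The secant line through (2.5000, 0.2993) and (2.6000, p(t1)) crosses zero at t2 = 2.5840.
So (2.5000, 0.2993), (2.6000, p(t1)), (2.5840, 0) are collinear:
p(t1) = 0.2993 · (2.6000 − 2.5840) / (2.5000 − 2.5840) = 0.2993 · (0.016000)/(-0.084000) = -0.057010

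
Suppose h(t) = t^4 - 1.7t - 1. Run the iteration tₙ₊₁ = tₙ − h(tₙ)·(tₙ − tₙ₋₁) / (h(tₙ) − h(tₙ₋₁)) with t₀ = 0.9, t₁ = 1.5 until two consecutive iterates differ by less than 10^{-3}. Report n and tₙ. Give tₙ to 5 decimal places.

n = 6, tₙ = 1.34673

h(0.9) = -1.8739000, h(1.5) = 1.5125000
t₂ = 1.5000000 − 1.5125000·(0.6000000)/(3.3864000) = 1.2320163;  |Δ| = 0.2679837
h(1.2320163) = -0.7905161
t₃ = 1.2320163 − (-0.7905161)·(-0.2679837)/(-2.3030161) = 1.3240024;  |Δ| = 0.0919861
h(1.3240024) = -0.1778571
t₄ = 1.3240024 − (-0.1778571)·(0.0919861)/(0.6126590) = 1.3507063;  |Δ| = 0.0267039
h(1.3507063) = 0.0322618
t₅ = 1.3507063 − 0.0322618·(0.0267039)/(0.2101189) = 1.3466061;  |Δ| = 0.0041001
h(1.3466061) = -0.0009992
t₆ = 1.3466061 − (-0.0009992)·(-0.0041001)/(-0.0332609) = 1.3467293;  |Δ| = 0.0001232
|t₆ − t₅| = 0.0001232 < 10^{-3}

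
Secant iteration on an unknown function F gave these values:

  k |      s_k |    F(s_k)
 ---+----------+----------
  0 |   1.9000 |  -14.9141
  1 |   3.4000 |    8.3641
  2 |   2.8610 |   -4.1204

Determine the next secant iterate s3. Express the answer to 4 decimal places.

s3 = 2.8610 − (-4.1204)·(2.8610 − 3.4000) / (-4.1204 − 8.3641)
   = 2.8610 − (2.220896)/(-12.484500) = 3.038892

3.0389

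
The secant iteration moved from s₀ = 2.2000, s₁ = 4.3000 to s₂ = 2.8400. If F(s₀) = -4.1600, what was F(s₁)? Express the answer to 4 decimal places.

9.4900

The secant line through (2.2000, -4.1600) and (4.3000, F(s₁)) crosses zero at s₂ = 2.8400.
So (2.2000, -4.1600), (4.3000, F(s₁)), (2.8400, 0) are collinear:
F(s₁) = -4.1600 · (4.3000 − 2.8400) / (2.2000 − 2.8400) = -4.1600 · (1.460000)/(-0.640000) = 9.490000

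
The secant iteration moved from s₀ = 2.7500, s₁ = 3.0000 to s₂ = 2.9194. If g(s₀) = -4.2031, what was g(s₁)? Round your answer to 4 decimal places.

The secant line through (2.7500, -4.2031) and (3.0000, g(s₁)) crosses zero at s₂ = 2.9194.
So (2.7500, -4.2031), (3.0000, g(s₁)), (2.9194, 0) are collinear:
g(s₁) = -4.2031 · (3.0000 − 2.9194) / (2.7500 − 2.9194) = -4.2031 · (0.080600)/(-0.169400) = 1.999822

1.9998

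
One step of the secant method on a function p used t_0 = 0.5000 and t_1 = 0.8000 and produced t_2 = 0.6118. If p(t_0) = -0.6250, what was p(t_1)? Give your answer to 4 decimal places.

1.0521

The secant line through (0.5000, -0.6250) and (0.8000, p(t_1)) crosses zero at t_2 = 0.6118.
So (0.5000, -0.6250), (0.8000, p(t_1)), (0.6118, 0) are collinear:
p(t_1) = -0.6250 · (0.8000 − 0.6118) / (0.5000 − 0.6118) = -0.6250 · (0.188200)/(-0.111800) = 1.052102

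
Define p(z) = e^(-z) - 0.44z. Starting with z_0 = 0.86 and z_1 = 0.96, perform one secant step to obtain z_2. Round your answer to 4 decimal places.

0.9131

p(0.86) = 0.044762, p(0.96) = -0.039507
z_2 = 0.960000 − (-0.039507)·(0.960000 − 0.860000) / (-0.039507 − 0.044762) = 0.960000 − (-0.003951)/(-0.084269) = 0.913118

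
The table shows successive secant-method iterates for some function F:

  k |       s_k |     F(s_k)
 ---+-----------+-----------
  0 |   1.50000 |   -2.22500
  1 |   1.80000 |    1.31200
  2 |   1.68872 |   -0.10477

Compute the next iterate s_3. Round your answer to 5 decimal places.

s_3 = 1.68872 − (-0.10477)·(1.68872 − 1.80000) / (-0.10477 − 1.31200)
   = 1.68872 − (0.0116588)/(-1.4167700) = 1.6969491

1.69695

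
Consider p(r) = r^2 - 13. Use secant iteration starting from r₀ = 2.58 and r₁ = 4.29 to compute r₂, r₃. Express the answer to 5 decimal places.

p(2.58) = -6.3436000, p(4.29) = 5.4041000
r₂ = 4.2900000 − 5.4041000·(4.2900000 − 2.5800000) / (5.4041000 − (-6.3436000)) = 4.2900000 − (9.2410110)/(11.7477000) = 3.5033770
p(3.5033770) = -0.7263496
r₃ = 3.5033770 − (-0.7263496)·(3.5033770 − 4.2900000) / (-0.7263496 − 5.4041000) = 3.5033770 − (0.5713633)/(-6.1304496) = 3.5965779

3.50338, 3.59658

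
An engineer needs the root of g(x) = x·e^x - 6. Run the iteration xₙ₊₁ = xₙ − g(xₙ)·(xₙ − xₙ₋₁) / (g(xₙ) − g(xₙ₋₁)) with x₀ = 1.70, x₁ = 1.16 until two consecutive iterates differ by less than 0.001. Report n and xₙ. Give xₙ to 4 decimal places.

n = 5, xₙ = 1.4324

g(1.70) = 3.305711, g(1.16) = -2.299677
x₂ = 1.160000 − (-2.299677)·(-0.540000)/(-5.605388) = 1.381541;  |Δ| = 0.221541
g(1.381541) = -0.500037
x₃ = 1.381541 − (-0.500037)·(0.221541)/(1.799640) = 1.443098;  |Δ| = 0.061556
g(1.443098) = 0.109773
x₄ = 1.443098 − 0.109773·(0.061556)/(0.609810) = 1.432017;  |Δ| = 0.011081
g(1.432017) = -0.003952
x₅ = 1.432017 − (-0.003952)·(-0.011081)/(-0.113724) = 1.432402;  |Δ| = 0.000385
|x₅ − x₄| = 0.000385 < 0.001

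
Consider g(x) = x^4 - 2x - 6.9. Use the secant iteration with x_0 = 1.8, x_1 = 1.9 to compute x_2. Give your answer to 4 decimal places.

1.8001

g(1.8) = -0.002400, g(1.9) = 2.332100
x_2 = 1.900000 − 2.332100·(1.900000 − 1.800000) / (2.332100 − (-0.002400)) = 1.900000 − (0.233210)/(2.334500) = 1.800103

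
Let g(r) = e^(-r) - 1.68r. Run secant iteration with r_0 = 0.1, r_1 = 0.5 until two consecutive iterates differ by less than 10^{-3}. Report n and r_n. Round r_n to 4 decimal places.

g(0.1) = 0.736837, g(0.5) = -0.233469
r_2 = 0.500000 − (-0.233469)·(0.400000)/(-0.970307) = 0.403754;  |Δ| = 0.096246
g(0.403754) = -0.010499
r_3 = 0.403754 − (-0.010499)·(-0.096246)/(0.222970) = 0.399222;  |Δ| = 0.004532
g(0.399222) = 0.000148
r_4 = 0.399222 − 0.000148·(-0.004532)/(0.010647) = 0.399285;  |Δ| = 0.000063
|r_4 − r_3| = 0.000063 < 10^{-3}

n = 4, r_n = 0.3993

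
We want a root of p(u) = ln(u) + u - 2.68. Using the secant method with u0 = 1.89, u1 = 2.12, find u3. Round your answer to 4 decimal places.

p(1.89) = -0.153423, p(2.12) = 0.191416
u2 = 2.120000 − 0.191416·(2.120000 − 1.890000) / (0.191416 − (-0.153423)) = 2.120000 − (0.044026)/(0.344839) = 1.992330
p(1.992330) = 0.001634
u3 = 1.992330 − 0.001634·(1.992330 − 2.120000) / (0.001634 − 0.191416) = 1.992330 − (-0.000209)/(-0.189782) = 1.991230

1.9912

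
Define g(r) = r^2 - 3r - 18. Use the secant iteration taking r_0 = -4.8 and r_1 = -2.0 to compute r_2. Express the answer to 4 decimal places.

-2.8163

g(-4.8) = 19.440000, g(-2.0) = -8.000000
r_2 = -2.000000 − (-8.000000)·(-2.000000 − (-4.800000)) / (-8.000000 − 19.440000) = -2.000000 − (-22.400000)/(-27.440000) = -2.816327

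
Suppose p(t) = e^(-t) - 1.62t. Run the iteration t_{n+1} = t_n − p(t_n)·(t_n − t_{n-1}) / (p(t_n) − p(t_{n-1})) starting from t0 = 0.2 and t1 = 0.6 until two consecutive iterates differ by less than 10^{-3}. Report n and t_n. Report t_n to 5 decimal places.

n = 4, t_n = 0.40976

p(0.2) = 0.4947308, p(0.6) = -0.4231884
t2 = 0.6000000 − (-0.4231884)·(0.4000000)/(-0.9179191) = 0.4155880;  |Δ| = 0.1844120
p(0.4155880) = -0.0133003
t3 = 0.4155880 − (-0.0133003)·(-0.1844120)/(0.4098880) = 0.4096040;  |Δ| = 0.0059839
p(0.4096040) = 0.0003546
t4 = 0.4096040 − 0.0003546·(-0.0059839)/(0.0136549) = 0.4097594;  |Δ| = 0.0001554
|t4 − t3| = 0.0001554 < 10^{-3}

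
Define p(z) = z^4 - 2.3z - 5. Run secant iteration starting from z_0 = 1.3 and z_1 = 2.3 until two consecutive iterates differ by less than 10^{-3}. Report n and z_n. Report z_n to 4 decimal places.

p(1.3) = -5.133900, p(2.3) = 17.694100
z_2 = 2.300000 − 17.694100·(1.000000)/(22.828000) = 1.524895;  |Δ| = 0.775105
p(1.524895) = -3.100218
z_3 = 1.524895 − (-3.100218)·(-0.775105)/(-20.794318) = 1.640455;  |Δ| = 0.115560
p(1.640455) = -1.531067
z_4 = 1.640455 − (-1.531067)·(0.115560)/(1.569151) = 1.753210;  |Δ| = 0.112755
p(1.753210) = 0.415536
z_5 = 1.753210 − 0.415536·(0.112755)/(1.946603) = 1.729141;  |Δ| = 0.024070
p(1.729141) = -0.037354
z_6 = 1.729141 − (-0.037354)·(-0.024070)/(-0.452890) = 1.731126;  |Δ| = 0.001985
p(1.731126) = -0.000794
z_7 = 1.731126 − (-0.000794)·(0.001985)/(0.036559) = 1.731169;  |Δ| = 0.000043
|z_7 − z_6| = 0.000043 < 10^{-3}

n = 7, z_n = 1.7312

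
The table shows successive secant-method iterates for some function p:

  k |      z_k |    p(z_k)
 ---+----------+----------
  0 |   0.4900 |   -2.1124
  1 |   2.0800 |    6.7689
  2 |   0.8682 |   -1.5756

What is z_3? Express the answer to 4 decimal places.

z_3 = 0.8682 − (-1.5756)·(0.8682 − 2.0800) / (-1.5756 − 6.7689)
   = 0.8682 − (1.909312)/(-8.344500) = 1.097011

1.0970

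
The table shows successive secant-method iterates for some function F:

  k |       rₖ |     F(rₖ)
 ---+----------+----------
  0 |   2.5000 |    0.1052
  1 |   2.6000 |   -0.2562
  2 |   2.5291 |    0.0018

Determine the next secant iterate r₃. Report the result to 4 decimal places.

r₃ = 2.5291 − 0.0018·(2.5291 − 2.6000) / (0.0018 − (-0.2562))
   = 2.5291 − (-0.000128)/(0.258000) = 2.529595

2.5296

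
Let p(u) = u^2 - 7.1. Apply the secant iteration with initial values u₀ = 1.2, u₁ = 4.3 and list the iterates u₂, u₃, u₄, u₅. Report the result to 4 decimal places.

p(1.2) = -5.660000, p(4.3) = 11.390000
u₂ = 4.300000 − 11.390000·(4.300000 − 1.200000) / (11.390000 − (-5.660000)) = 4.300000 − (35.309000)/(17.050000) = 2.229091
p(2.229091) = -2.131154
u₃ = 2.229091 − (-2.131154)·(2.229091 − 4.300000) / (-2.131154 − 11.390000) = 2.229091 − (4.413426)/(-13.521154) = 2.555500
p(2.555500) = -0.569420
u₄ = 2.555500 − (-0.569420)·(2.555500 − 2.229091) / (-0.569420 − (-2.131154)) = 2.555500 − (-0.185864)/(1.561733) = 2.674511
p(2.674511) = 0.053010
u₅ = 2.674511 − 0.053010·(2.674511 − 2.555500) / (0.053010 − (-0.569420)) = 2.674511 − (0.006309)/(0.622431) = 2.664375

2.2291, 2.5555, 2.6745, 2.6644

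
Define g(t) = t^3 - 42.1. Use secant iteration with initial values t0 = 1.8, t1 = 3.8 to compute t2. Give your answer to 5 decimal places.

g(1.8) = -36.2680000, g(3.8) = 12.7720000
t2 = 3.8000000 − 12.7720000·(3.8000000 − 1.8000000) / (12.7720000 − (-36.2680000)) = 3.8000000 − (25.5440000)/(49.0400000) = 3.2791191

3.27912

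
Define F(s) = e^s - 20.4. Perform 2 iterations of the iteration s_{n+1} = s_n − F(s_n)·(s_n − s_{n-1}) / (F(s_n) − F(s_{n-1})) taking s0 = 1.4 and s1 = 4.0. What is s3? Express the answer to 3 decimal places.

2.669

F(1.4) = -16.34480, F(4.0) = 34.19815
s2 = 4.00000 − 34.19815·(4.00000 − 1.40000) / (34.19815 − (-16.34480)) = 4.00000 − (88.91519)/(50.54295) = 2.24080
F(2.24080) = -10.99916
s3 = 2.24080 − (-10.99916)·(2.24080 − 4.00000) / (-10.99916 − 34.19815) = 2.24080 − (19.34972)/(-45.19731) = 2.66892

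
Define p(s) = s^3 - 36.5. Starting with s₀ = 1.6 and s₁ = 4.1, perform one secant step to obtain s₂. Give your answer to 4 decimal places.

2.8497

p(1.6) = -32.404000, p(4.1) = 32.421000
s₂ = 4.100000 − 32.421000·(4.100000 − 1.600000) / (32.421000 − (-32.404000)) = 4.100000 − (81.052500)/(64.825000) = 2.849672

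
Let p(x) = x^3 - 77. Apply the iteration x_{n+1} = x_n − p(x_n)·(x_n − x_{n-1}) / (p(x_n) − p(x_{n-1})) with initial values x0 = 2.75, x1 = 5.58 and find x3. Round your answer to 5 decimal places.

p(2.75) = -56.2031250, p(5.58) = 96.7411120
x2 = 5.5800000 − 96.7411120·(5.5800000 − 2.7500000) / (96.7411120 − (-56.2031250)) = 5.5800000 − (273.7773470)/(152.9442370) = 3.7899532
p(3.7899532) = -22.5620791
x3 = 3.7899532 − (-22.5620791)·(3.7899532 − 5.5800000) / (-22.5620791 − 96.7411120) = 3.7899532 − (40.3871782)/(-119.3031911) = 4.1284787

4.12848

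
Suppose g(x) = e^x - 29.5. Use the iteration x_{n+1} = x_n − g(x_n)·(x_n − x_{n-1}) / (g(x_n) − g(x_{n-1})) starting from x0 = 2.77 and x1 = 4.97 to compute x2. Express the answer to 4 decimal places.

g(2.77) = -13.541366, g(4.97) = 114.526887
x2 = 4.970000 − 114.526887·(4.970000 − 2.770000) / (114.526887 − (-13.541366)) = 4.970000 − (251.959152)/(128.068253) = 3.002618

3.0026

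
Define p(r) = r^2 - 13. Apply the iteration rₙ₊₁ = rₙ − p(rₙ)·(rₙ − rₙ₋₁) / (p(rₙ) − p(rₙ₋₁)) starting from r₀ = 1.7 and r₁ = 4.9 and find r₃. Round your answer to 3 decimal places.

p(1.7) = -10.11000, p(4.9) = 11.01000
r₂ = 4.90000 − 11.01000·(4.90000 − 1.70000) / (11.01000 − (-10.11000)) = 4.90000 − (35.23200)/(21.12000) = 3.23182
p(3.23182) = -2.55535
r₃ = 3.23182 − (-2.55535)·(3.23182 − 4.90000) / (-2.55535 − 11.01000) = 3.23182 − (4.26279)/(-13.56535) = 3.54606

3.546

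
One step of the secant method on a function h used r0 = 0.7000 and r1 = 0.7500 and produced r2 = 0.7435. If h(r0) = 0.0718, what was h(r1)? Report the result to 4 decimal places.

-0.0107

The secant line through (0.7000, 0.0718) and (0.7500, h(r1)) crosses zero at r2 = 0.7435.
So (0.7000, 0.0718), (0.7500, h(r1)), (0.7435, 0) are collinear:
h(r1) = 0.0718 · (0.7500 − 0.7435) / (0.7000 − 0.7435) = 0.0718 · (0.006500)/(-0.043500) = -0.010729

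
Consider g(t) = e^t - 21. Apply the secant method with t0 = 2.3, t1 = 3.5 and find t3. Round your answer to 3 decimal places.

3.007

g(2.3) = -11.02582, g(3.5) = 12.11545
t2 = 3.50000 − 12.11545·(3.50000 − 2.30000) / (12.11545 − (-11.02582)) = 3.50000 − (14.53854)/(23.14127) = 2.87175
g(2.87175) = -3.33212
t3 = 2.87175 − (-3.33212)·(2.87175 − 3.50000) / (-3.33212 − 12.11545) = 2.87175 − (2.09341)/(-15.44757) = 3.00727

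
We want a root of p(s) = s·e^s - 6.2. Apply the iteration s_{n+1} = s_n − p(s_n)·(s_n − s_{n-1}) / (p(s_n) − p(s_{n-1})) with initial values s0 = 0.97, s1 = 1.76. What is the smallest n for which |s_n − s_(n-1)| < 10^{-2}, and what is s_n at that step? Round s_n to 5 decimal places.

n = 5, s_n = 1.45174

p(0.97) = -3.6411939, p(1.76) = 4.0298898
s2 = 1.7600000 − 4.0298898·(0.7900000)/(7.6710837) = 1.3449852;  |Δ| = 0.4150148
p(1.3449852) = -1.0377719
s3 = 1.3449852 − (-1.0377719)·(-0.4150148)/(-5.0676618) = 1.4299733;  |Δ| = 0.0849880
p(1.4299733) = -0.2247314
s4 = 1.4299733 − (-0.2247314)·(0.0849880)/(0.8130405) = 1.4534647;  |Δ| = 0.0234914
p(1.4534647) = 0.0177921
s5 = 1.4534647 − 0.0177921·(0.0234914)/(0.2425235) = 1.4517413;  |Δ| = 0.0017234
|s5 − s4| = 0.0017234 < 10^{-2}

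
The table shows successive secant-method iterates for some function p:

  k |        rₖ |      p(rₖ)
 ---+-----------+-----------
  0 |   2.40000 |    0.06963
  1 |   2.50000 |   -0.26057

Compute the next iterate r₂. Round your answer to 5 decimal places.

2.42109

r₂ = 2.50000 − (-0.26057)·(2.50000 − 2.40000) / (-0.26057 − 0.06963)
   = 2.50000 − (-0.0260570)/(-0.3302000) = 2.4210872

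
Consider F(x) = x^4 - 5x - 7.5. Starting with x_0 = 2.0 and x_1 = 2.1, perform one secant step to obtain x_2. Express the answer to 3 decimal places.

2.051

F(2.0) = -1.50000, F(2.1) = 1.44810
x_2 = 2.10000 − 1.44810·(2.10000 − 2.00000) / (1.44810 − (-1.50000)) = 2.10000 − (0.14481)/(2.94810) = 2.05088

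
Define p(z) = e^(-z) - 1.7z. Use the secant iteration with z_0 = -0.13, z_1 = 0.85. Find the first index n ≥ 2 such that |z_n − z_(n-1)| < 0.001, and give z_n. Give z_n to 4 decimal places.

p(-0.13) = 1.359828, p(0.85) = -1.017585
z_2 = 0.850000 − (-1.017585)·(0.980000)/(-2.377413) = 0.430539;  |Δ| = 0.419461
p(0.430539) = -0.081757
z_3 = 0.430539 − (-0.081757)·(-0.419461)/(0.935828) = 0.393893;  |Δ| = 0.036645
p(0.393893) = 0.004808
z_4 = 0.393893 − 0.004808·(-0.036645)/(0.086564) = 0.395928;  |Δ| = 0.002035
p(0.395928) = -0.000023
z_5 = 0.395928 − (-0.000023)·(0.002035)/(-0.004831) = 0.395919;  |Δ| = 0.000010
|z_5 − z_4| = 0.000010 < 0.001

n = 5, z_n = 0.3959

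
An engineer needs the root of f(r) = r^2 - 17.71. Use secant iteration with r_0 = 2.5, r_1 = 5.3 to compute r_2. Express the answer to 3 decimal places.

3.969

f(2.5) = -11.46000, f(5.3) = 10.38000
r_2 = 5.30000 − 10.38000·(5.30000 − 2.50000) / (10.38000 − (-11.46000)) = 5.30000 − (29.06400)/(21.84000) = 3.96923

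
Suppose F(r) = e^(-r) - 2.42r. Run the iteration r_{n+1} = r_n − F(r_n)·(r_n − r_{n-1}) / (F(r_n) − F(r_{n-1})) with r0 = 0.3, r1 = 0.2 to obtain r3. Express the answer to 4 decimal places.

0.3047

F(0.3) = 0.014818, F(0.2) = 0.334731
r2 = 0.200000 − 0.334731·(0.200000 − 0.300000) / (0.334731 − 0.014818) = 0.200000 − (-0.033473)/(0.319913) = 0.304632
F(0.304632) = 0.000185
r3 = 0.304632 − 0.000185·(0.304632 − 0.200000) / (0.000185 − 0.334731) = 0.304632 − (0.000019)/(-0.334545) = 0.304690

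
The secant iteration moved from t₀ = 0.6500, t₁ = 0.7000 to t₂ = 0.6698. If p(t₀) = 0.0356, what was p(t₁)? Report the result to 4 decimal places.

The secant line through (0.6500, 0.0356) and (0.7000, p(t₁)) crosses zero at t₂ = 0.6698.
So (0.6500, 0.0356), (0.7000, p(t₁)), (0.6698, 0) are collinear:
p(t₁) = 0.0356 · (0.7000 − 0.6698) / (0.6500 − 0.6698) = 0.0356 · (0.030200)/(-0.019800) = -0.054299

-0.0543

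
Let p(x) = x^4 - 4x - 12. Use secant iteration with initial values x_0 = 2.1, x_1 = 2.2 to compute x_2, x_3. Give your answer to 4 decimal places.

p(2.1) = -0.951900, p(2.2) = 2.625600
x_2 = 2.200000 − 2.625600·(2.200000 − 2.100000) / (2.625600 − (-0.951900)) = 2.200000 − (0.262560)/(3.577500) = 2.126608
p(2.126608) = -0.053774
x_3 = 2.126608 − (-0.053774)·(2.126608 − 2.200000) / (-0.053774 − 2.625600) = 2.126608 − (0.003947)/(-2.679374) = 2.128081

2.1266, 2.1281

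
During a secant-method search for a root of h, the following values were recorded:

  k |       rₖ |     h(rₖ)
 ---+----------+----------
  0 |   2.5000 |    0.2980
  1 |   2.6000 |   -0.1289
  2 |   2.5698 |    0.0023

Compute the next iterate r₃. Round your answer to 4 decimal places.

2.5703

r₃ = 2.5698 − 0.0023·(2.5698 − 2.6000) / (0.0023 − (-0.1289))
   = 2.5698 − (-0.000069)/(0.131200) = 2.570329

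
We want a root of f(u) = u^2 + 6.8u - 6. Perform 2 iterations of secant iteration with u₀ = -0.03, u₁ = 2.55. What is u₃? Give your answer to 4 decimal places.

0.7632

f(-0.03) = -6.203100, f(2.55) = 17.842500
u₂ = 2.550000 − 17.842500·(2.550000 − (-0.030000)) / (17.842500 − (-6.203100)) = 2.550000 − (46.033650)/(24.045600) = 0.635569
f(0.635569) = -1.274186
u₃ = 0.635569 − (-1.274186)·(0.635569 − 2.550000) / (-1.274186 − 17.842500) = 0.635569 − (2.439341)/(-19.116686) = 0.763171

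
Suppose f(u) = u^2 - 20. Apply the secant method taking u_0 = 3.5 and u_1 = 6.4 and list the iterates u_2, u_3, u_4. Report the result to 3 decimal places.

f(3.5) = -7.75000, f(6.4) = 20.96000
u_2 = 6.40000 − 20.96000·(6.40000 − 3.50000) / (20.96000 − (-7.75000)) = 6.40000 − (60.78400)/(28.71000) = 4.28283
f(4.28283) = -1.65738
u_3 = 4.28283 − (-1.65738)·(4.28283 − 6.40000) / (-1.65738 − 20.96000) = 4.28283 − (3.50896)/(-22.61738) = 4.43797
f(4.43797) = -0.30440
u_4 = 4.43797 − (-0.30440)·(4.43797 − 4.28283) / (-0.30440 − (-1.65738)) = 4.43797 − (-0.04723)/(1.35298) = 4.47288

4.283, 4.438, 4.473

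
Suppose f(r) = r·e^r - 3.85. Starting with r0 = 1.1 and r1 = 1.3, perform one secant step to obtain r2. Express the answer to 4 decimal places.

f(1.1) = -0.545417, f(1.3) = 0.920086
r2 = 1.300000 − 0.920086·(1.300000 − 1.100000) / (0.920086 − (-0.545417)) = 1.300000 − (0.184017)/(1.465503) = 1.174434

1.1744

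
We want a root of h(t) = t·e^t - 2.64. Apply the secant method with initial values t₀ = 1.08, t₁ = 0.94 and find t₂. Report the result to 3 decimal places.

0.982

h(1.08) = 0.54025, h(0.94) = -0.23362
t₂ = 0.94000 − (-0.23362)·(0.94000 − 1.08000) / (-0.23362 − 0.54025) = 0.94000 − (0.03271)/(-0.77387) = 0.98226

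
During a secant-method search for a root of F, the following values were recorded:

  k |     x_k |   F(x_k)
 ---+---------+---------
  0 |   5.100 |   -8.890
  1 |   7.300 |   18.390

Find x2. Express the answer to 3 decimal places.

5.817

x2 = 7.300 − 18.390·(7.300 − 5.100) / (18.390 − (-8.890))
   = 7.300 − (40.45800)/(27.28000) = 5.81694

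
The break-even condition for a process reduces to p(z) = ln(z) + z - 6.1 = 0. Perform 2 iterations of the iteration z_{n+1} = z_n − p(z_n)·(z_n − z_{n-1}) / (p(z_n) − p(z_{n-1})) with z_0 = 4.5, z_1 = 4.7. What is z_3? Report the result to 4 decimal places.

p(4.5) = -0.095923, p(4.7) = 0.147563
z_2 = 4.700000 − 0.147563·(4.700000 − 4.500000) / (0.147563 − (-0.095923)) = 4.700000 − (0.029513)/(0.243485) = 4.578791
p(4.578791) = 0.000226
z_3 = 4.578791 − 0.000226·(4.578791 − 4.700000) / (0.000226 − 0.147563) = 4.578791 − (-0.000027)/(-0.147336) = 4.578605

4.5786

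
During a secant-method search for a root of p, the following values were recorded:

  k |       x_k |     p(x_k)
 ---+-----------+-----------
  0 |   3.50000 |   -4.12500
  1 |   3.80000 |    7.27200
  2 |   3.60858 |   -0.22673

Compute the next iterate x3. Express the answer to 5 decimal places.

x3 = 3.60858 − (-0.22673)·(3.60858 − 3.80000) / (-0.22673 − 7.27200)
   = 3.60858 − (0.0434007)/(-7.4987300) = 3.6143677

3.61437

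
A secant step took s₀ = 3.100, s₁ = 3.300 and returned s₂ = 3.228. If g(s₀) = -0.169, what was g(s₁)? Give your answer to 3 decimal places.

The secant line through (3.100, -0.169) and (3.300, g(s₁)) crosses zero at s₂ = 3.228.
So (3.100, -0.169), (3.300, g(s₁)), (3.228, 0) are collinear:
g(s₁) = -0.169 · (3.300 − 3.228) / (3.100 − 3.228) = -0.169 · (0.07200)/(-0.12800) = 0.09506

0.095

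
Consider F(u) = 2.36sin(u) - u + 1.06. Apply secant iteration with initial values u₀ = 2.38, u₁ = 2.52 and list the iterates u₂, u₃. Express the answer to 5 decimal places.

F(2.38) = 0.3085770, F(2.52) = -0.0856997
u₂ = 2.5200000 − (-0.0856997)·(2.5200000 − 2.3800000) / (-0.0856997 − 0.3085770) = 2.5200000 − (-0.0119980)/(-0.3942766) = 2.4895697
F(2.4895697) = 0.0024679
u₃ = 2.4895697 − 0.0024679·(2.4895697 − 2.5200000) / (0.0024679 − (-0.0856997)) = 2.4895697 − (-0.0000751)/(0.0881676) = 2.4904215

2.48957, 2.49042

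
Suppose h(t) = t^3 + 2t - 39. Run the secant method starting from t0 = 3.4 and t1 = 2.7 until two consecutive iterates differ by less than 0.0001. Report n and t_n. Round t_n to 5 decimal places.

n = 5, t_n = 3.19486

h(3.4) = 7.1040000, h(2.7) = -13.9170000
t2 = 2.7000000 − (-13.9170000)·(-0.7000000)/(-21.0210000) = 3.1634366;  |Δ| = 0.4634366
h(3.1634366) = -1.0155704
t3 = 3.1634366 − (-1.0155704)·(0.4634366)/(12.9014296) = 3.1999172;  |Δ| = 0.0364806
h(3.1999172) = 0.1652911
t4 = 3.1999172 − 0.1652911·(0.0364806)/(1.1808616) = 3.1948108;  |Δ| = 0.0051064
h(3.1948108) = -0.0015313
t5 = 3.1948108 − (-0.0015313)·(-0.0051064)/(-0.1668224) = 3.1948577;  |Δ| = 0.0000469
|t5 − t4| = 0.0000469 < 0.0001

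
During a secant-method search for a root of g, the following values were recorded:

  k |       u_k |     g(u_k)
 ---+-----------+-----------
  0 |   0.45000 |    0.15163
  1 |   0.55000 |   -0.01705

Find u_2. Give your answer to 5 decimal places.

u_2 = 0.55000 − (-0.01705)·(0.55000 − 0.45000) / (-0.01705 − 0.15163)
   = 0.55000 − (-0.0017050)/(-0.1686800) = 0.5398921

0.53989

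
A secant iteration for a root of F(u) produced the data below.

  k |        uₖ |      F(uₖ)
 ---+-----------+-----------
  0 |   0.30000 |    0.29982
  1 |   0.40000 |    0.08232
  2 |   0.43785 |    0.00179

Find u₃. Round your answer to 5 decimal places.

u₃ = 0.43785 − 0.00179·(0.43785 − 0.40000) / (0.00179 − 0.08232)
   = 0.43785 − (0.0000678)/(-0.0805300) = 0.4386913

0.43869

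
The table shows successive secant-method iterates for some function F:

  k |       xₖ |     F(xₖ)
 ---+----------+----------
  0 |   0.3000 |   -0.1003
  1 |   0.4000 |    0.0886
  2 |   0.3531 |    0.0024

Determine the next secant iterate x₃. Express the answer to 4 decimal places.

0.3518

x₃ = 0.3531 − 0.0024·(0.3531 − 0.4000) / (0.0024 − 0.0886)
   = 0.3531 − (-0.000113)/(-0.086200) = 0.351794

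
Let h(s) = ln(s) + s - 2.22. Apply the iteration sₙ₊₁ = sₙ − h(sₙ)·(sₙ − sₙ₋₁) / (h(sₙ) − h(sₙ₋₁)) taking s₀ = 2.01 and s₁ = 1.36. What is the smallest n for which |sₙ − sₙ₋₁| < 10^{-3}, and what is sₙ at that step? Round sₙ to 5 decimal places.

n = 4, sₙ = 1.69331

h(2.01) = 0.4881347, h(1.36) = -0.5525153
s₂ = 1.3600000 − (-0.5525153)·(-0.6500000)/(-1.0406500) = 1.7051064;  |Δ| = 0.3451064
h(1.7051064) = 0.0187339
s₃ = 1.7051064 − 0.0187339·(0.3451064)/(0.5712492) = 1.6937888;  |Δ| = 0.0113176
h(1.6937888) = 0.0007566
s₄ = 1.6937888 − 0.0007566·(-0.0113176)/(-0.0179772) = 1.6933124;  |Δ| = 0.0004763
|s₄ − s₃| = 0.0004763 < 10^{-3}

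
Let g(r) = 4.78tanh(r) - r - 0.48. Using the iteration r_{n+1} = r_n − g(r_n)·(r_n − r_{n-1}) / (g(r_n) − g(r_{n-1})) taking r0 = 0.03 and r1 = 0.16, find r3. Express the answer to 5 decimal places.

0.12786

g(0.03) = -0.3666430, g(0.16) = 0.1183399
r2 = 0.1600000 − 0.1183399·(0.1600000 − 0.0300000) / (0.1183399 − (-0.3666430)) = 0.1600000 − (0.0153842)/(0.4849829) = 0.1282789
g(0.1282789) = 0.0015530
r3 = 0.1282789 − 0.0015530·(0.1282789 − 0.1600000) / (0.0015530 − 0.1183399) = 0.1282789 − (-0.0000493)/(-0.1167869) = 0.1278571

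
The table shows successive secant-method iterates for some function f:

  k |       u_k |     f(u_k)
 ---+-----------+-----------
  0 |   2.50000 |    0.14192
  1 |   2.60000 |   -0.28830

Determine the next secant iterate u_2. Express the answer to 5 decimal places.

u_2 = 2.60000 − (-0.28830)·(2.60000 − 2.50000) / (-0.28830 − 0.14192)
   = 2.60000 − (-0.0288300)/(-0.4302200) = 2.5329878

2.53299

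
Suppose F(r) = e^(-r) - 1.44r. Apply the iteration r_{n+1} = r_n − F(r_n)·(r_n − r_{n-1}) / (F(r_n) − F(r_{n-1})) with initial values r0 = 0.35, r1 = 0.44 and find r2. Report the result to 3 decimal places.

F(0.35) = 0.20069, F(0.44) = 0.01044
r2 = 0.44000 − 0.01044·(0.44000 − 0.35000) / (0.01044 − 0.20069) = 0.44000 − (0.00094)/(-0.19025) = 0.44494

0.445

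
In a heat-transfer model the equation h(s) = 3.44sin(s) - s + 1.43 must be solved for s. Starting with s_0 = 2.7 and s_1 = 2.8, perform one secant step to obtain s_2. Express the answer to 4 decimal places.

2.7479

h(2.7) = 0.200187, h(2.8) = -0.217641
s_2 = 2.800000 − (-0.217641)·(2.800000 − 2.700000) / (-0.217641 − 0.200187) = 2.800000 − (-0.021764)/(-0.417828) = 2.747911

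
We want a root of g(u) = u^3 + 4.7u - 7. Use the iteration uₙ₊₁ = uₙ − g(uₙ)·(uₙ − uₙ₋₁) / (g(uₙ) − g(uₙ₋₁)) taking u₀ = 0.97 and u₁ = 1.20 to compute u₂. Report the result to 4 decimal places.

g(0.97) = -1.528327, g(1.20) = 0.368000
u₂ = 1.200000 − 0.368000·(1.200000 − 0.970000) / (0.368000 − (-1.528327)) = 1.200000 − (0.084640)/(1.896327) = 1.155366

1.1554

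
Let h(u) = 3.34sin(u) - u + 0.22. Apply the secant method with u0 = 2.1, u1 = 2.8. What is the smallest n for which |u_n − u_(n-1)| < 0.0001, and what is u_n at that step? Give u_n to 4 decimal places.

n = 5, u_n = 2.4218

h(2.1) = 1.003119, h(2.8) = -1.461140
u2 = 2.800000 − (-1.461140)·(0.700000)/(-2.464259) = 2.384947;  |Δ| = 0.415053
h(2.384947) = 0.127917
u3 = 2.384947 − 0.127917·(-0.415053)/(1.589056) = 2.418358;  |Δ| = 0.033411
h(2.418358) = 0.012097
u4 = 2.418358 − 0.012097·(0.033411)/(-0.115820) = 2.421848;  |Δ| = 0.003490
h(2.421848) = -0.000144
u5 = 2.421848 − (-0.000144)·(0.003490)/(-0.012241) = 2.421807;  |Δ| = 0.000041
|u5 − u4| = 0.000041 < 0.0001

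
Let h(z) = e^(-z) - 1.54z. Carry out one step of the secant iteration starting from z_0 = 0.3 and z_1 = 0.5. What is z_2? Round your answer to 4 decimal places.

h(0.3) = 0.278818, h(0.5) = -0.163469
z_2 = 0.500000 − (-0.163469)·(0.500000 − 0.300000) / (-0.163469 − 0.278818) = 0.500000 − (-0.032694)/(-0.442288) = 0.426080

0.4261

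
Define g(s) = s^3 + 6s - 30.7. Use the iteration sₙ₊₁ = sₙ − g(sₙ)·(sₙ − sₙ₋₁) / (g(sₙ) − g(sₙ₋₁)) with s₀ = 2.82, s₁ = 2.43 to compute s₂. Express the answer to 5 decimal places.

2.49631

g(2.82) = 8.6457680, g(2.43) = -1.7710930
s₂ = 2.4300000 − (-1.7710930)·(2.4300000 − 2.8200000) / (-1.7710930 − 8.6457680) = 2.4300000 − (0.6907263)/(-10.4168610) = 2.4963085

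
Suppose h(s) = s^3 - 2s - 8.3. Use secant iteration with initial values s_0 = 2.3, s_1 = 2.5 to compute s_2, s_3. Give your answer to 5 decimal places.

2.34794, 2.35127

h(2.3) = -0.7330000, h(2.5) = 2.3250000
s_2 = 2.5000000 − 2.3250000·(2.5000000 − 2.3000000) / (2.3250000 − (-0.7330000)) = 2.5000000 − (0.4650000)/(3.0580000) = 2.3479398
h(2.3479398) = -0.0521066
s_3 = 2.3479398 − (-0.0521066)·(2.3479398 − 2.5000000) / (-0.0521066 − 2.3250000) = 2.3479398 − (0.0079233)/(-2.3771066) = 2.3512730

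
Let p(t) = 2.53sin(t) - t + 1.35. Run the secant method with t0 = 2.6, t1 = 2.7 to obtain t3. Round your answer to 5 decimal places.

2.61705

p(2.6) = 0.0542185, p(2.7) = -0.2687289
t2 = 2.7000000 − (-0.2687289)·(2.7000000 − 2.6000000) / (-0.2687289 − 0.0542185) = 2.7000000 − (-0.0268729)/(-0.3229474) = 2.6167886
p(2.6167886) = 0.0008512
t3 = 2.6167886 − 0.0008512·(2.6167886 − 2.7000000) / (0.0008512 − (-0.2687289)) = 2.6167886 − (-0.0000708)/(0.2695801) = 2.6170514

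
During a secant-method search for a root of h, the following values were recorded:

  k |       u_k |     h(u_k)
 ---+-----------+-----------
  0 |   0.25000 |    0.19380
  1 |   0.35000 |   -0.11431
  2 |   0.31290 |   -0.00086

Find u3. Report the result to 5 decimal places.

u3 = 0.31290 − (-0.00086)·(0.31290 − 0.35000) / (-0.00086 − (-0.11431))
   = 0.31290 − (0.0000319)/(0.1134500) = 0.3126188

0.31262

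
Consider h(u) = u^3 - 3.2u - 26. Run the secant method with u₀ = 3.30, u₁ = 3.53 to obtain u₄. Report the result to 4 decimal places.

h(3.30) = -0.623000, h(3.53) = 6.690977
u₂ = 3.530000 − 6.690977·(3.530000 − 3.300000) / (6.690977 − (-0.623000)) = 3.530000 − (1.538925)/(7.313977) = 3.319591
h(3.319591) = -0.041838
u₃ = 3.319591 − (-0.041838)·(3.319591 − 3.530000) / (-0.041838 − 6.690977) = 3.319591 − (0.008803)/(-6.732815) = 3.320899
h(3.320899) = -0.002781
u₄ = 3.320899 − (-0.002781)·(3.320899 − 3.319591) / (-0.002781 − (-0.041838)) = 3.320899 − (-0.000004)/(0.039058) = 3.320992

3.3210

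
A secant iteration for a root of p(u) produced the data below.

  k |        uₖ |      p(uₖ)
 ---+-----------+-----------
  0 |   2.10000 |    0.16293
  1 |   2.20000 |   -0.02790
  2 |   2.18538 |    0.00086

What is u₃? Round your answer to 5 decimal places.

2.18582

u₃ = 2.18538 − 0.00086·(2.18538 − 2.20000) / (0.00086 − (-0.02790))
   = 2.18538 − (-0.0000126)/(0.0287600) = 2.1858172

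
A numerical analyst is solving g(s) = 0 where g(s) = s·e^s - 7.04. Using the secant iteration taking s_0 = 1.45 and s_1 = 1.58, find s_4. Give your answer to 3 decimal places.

g(1.45) = -0.85848, g(1.58) = 0.63083
s_2 = 1.58000 − 0.63083·(1.58000 − 1.45000) / (0.63083 − (-0.85848)) = 1.58000 − (0.08201)/(1.48931) = 1.52494
g(1.52494) = -0.03315
s_3 = 1.52494 − (-0.03315)·(1.52494 − 1.58000) / (-0.03315 − 0.63083) = 1.52494 − (0.00183)/(-0.66398) = 1.52769
g(1.52769) = -0.00119
s_4 = 1.52769 − (-0.00119)·(1.52769 − 1.52494) / (-0.00119 − (-0.03315)) = 1.52769 − (0.00000)/(0.03196) = 1.52779

1.528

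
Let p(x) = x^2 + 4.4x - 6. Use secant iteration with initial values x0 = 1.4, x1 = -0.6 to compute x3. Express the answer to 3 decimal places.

1.128

p(1.4) = 2.12000, p(-0.6) = -8.28000
x2 = -0.60000 − (-8.28000)·(-0.60000 − 1.40000) / (-8.28000 − 2.12000) = -0.60000 − (16.56000)/(-10.40000) = 0.99231
p(0.99231) = -0.64917
x3 = 0.99231 − (-0.64917)·(0.99231 − (-0.60000)) / (-0.64917 − (-8.28000)) = 0.99231 − (-1.03368)/(7.63083) = 1.12777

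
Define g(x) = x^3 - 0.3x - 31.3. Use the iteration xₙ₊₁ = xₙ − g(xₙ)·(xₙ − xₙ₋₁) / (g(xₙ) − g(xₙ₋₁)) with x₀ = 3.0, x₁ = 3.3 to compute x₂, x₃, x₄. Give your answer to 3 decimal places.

g(3.0) = -5.20000, g(3.3) = 3.64700
x₂ = 3.30000 − 3.64700·(3.30000 − 3.00000) / (3.64700 − (-5.20000)) = 3.30000 − (1.09410)/(8.84700) = 3.17633
g(3.17633) = -0.20665
x₃ = 3.17633 − (-0.20665)·(3.17633 − 3.30000) / (-0.20665 − 3.64700) = 3.17633 − (0.02556)/(-3.85365) = 3.18296
g(3.18296) = -0.00750
x₄ = 3.18296 − (-0.00750)·(3.18296 − 3.17633) / (-0.00750 − (-0.20665)) = 3.18296 − (-0.00005)/(0.19915) = 3.18321

3.176, 3.183, 3.183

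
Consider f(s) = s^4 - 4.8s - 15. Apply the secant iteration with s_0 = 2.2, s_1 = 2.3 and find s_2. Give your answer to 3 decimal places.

f(2.2) = -2.13440, f(2.3) = 1.94410
s_2 = 2.30000 − 1.94410·(2.30000 − 2.20000) / (1.94410 − (-2.13440)) = 2.30000 − (0.19441)/(4.07850) = 2.25233

2.252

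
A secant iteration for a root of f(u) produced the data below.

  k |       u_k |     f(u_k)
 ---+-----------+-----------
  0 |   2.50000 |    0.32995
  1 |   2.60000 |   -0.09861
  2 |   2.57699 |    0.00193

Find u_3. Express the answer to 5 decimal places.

2.57743

u_3 = 2.57699 − 0.00193·(2.57699 − 2.60000) / (0.00193 − (-0.09861))
   = 2.57699 − (-0.0000444)/(0.1005400) = 2.5774317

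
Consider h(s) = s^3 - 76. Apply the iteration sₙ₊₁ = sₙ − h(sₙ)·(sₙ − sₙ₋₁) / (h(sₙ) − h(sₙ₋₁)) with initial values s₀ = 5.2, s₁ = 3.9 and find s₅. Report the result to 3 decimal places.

h(5.2) = 64.60800, h(3.9) = -16.68100
s₂ = 3.90000 − (-16.68100)·(3.90000 − 5.20000) / (-16.68100 − 64.60800) = 3.90000 − (21.68530)/(-81.28900) = 4.16677
h(4.16677) = -3.65676
s₃ = 4.16677 − (-3.65676)·(4.16677 − 3.90000) / (-3.65676 − (-16.68100)) = 4.16677 − (-0.97551)/(13.02424) = 4.24167
h(4.24167) = 0.31498
s₄ = 4.24167 − 0.31498·(4.24167 − 4.16677) / (0.31498 − (-3.65676)) = 4.24167 − (0.02359)/(3.97174) = 4.23573
h(4.23573) = -0.00518
s₅ = 4.23573 − (-0.00518)·(4.23573 − 4.24167) / (-0.00518 − 0.31498) = 4.23573 − (0.00003)/(-0.32016) = 4.23582

4.236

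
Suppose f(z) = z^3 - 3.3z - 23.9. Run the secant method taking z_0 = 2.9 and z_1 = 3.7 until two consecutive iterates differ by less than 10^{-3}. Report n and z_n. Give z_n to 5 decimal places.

n = 5, z_n = 3.26042

f(2.9) = -9.0810000, f(3.7) = 14.5430000
z_2 = 3.7000000 − 14.5430000·(0.8000000)/(23.6240000) = 3.2075178;  |Δ| = 0.4924822
f(3.2075178) = -1.4853195
z_3 = 3.2075178 − (-1.4853195)·(-0.4924822)/(-16.0283195) = 3.2531553;  |Δ| = 0.0456376
f(3.2531553) = -0.2072056
z_4 = 3.2531553 − (-0.2072056)·(0.0456376)/(1.2781139) = 3.2605540;  |Δ| = 0.0073987
f(3.2605540) = 0.0038146
z_5 = 3.2605540 − 0.0038146·(0.0073987)/(0.2110202) = 3.2604203;  |Δ| = 0.0001337
|z_5 − z_4| = 0.0001337 < 10^{-3}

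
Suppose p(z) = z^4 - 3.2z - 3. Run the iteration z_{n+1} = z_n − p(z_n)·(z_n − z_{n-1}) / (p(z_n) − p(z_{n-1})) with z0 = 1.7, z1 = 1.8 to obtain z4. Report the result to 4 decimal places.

p(1.7) = -0.087900, p(1.8) = 1.737600
z2 = 1.800000 − 1.737600·(1.800000 − 1.700000) / (1.737600 − (-0.087900)) = 1.800000 − (0.173760)/(1.825500) = 1.704815
p(1.704815) = -0.008279
z3 = 1.704815 − (-0.008279)·(1.704815 − 1.800000) / (-0.008279 − 1.737600) = 1.704815 − (0.000788)/(-1.745879) = 1.705266
p(1.705266) = -0.000774
z4 = 1.705266 − (-0.000774)·(1.705266 − 1.704815) / (-0.000774 − (-0.008279)) = 1.705266 − (0.000000)/(0.007505) = 1.705313

1.7053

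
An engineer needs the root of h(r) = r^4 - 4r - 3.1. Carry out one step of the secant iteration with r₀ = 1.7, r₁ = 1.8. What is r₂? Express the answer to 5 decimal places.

1.78868

h(1.7) = -1.5479000, h(1.8) = 0.1976000
r₂ = 1.8000000 − 0.1976000·(1.8000000 − 1.7000000) / (0.1976000 − (-1.5479000)) = 1.8000000 − (0.0197600)/(1.7455000) = 1.7886795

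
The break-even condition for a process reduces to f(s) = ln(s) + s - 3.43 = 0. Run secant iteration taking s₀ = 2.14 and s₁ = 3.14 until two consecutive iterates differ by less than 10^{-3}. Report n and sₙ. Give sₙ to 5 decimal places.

n = 4, sₙ = 2.50980

f(2.14) = -0.5291942, f(3.14) = 0.8542228
s₂ = 3.1400000 − 0.8542228·(1.0000000)/(1.3834170) = 2.5225269;  |Δ| = 0.6174731
f(2.5225269) = 0.0177880
s₃ = 2.5225269 − 0.0177880·(-0.6174731)/(-0.8364348) = 2.5093954;  |Δ| = 0.0131315
f(2.5093954) = -0.0005627
s₄ = 2.5093954 − (-0.0005627)·(-0.0131315)/(-0.0183507) = 2.5097981;  |Δ| = 0.0004027
|s₄ − s₃| = 0.0004027 < 10^{-3}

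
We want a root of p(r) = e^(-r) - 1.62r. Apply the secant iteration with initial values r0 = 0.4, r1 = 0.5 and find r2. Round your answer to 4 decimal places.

0.4099

p(0.4) = 0.022320, p(0.5) = -0.203469
r2 = 0.500000 − (-0.203469)·(0.500000 − 0.400000) / (-0.203469 − 0.022320) = 0.500000 − (-0.020347)/(-0.225789) = 0.409885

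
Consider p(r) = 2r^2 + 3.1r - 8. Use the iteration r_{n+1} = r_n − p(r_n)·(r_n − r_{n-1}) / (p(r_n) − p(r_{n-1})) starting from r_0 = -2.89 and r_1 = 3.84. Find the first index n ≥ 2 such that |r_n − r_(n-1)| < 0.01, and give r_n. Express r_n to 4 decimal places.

p(-2.89) = -0.254800, p(3.84) = 33.395200
r_2 = 3.840000 − 33.395200·(6.730000)/(33.650000) = -2.839040;  |Δ| = 6.679040
p(-2.839040) = -0.680728
r_3 = -2.839040 − (-0.680728)·(-6.679040)/(-34.075928) = -2.705614;  |Δ| = 0.133426
p(-2.705614) = -1.746708
r_4 = -2.705614 − (-1.746708)·(0.133426)/(-1.065980) = -2.924245;  |Δ| = 0.218631
p(-2.924245) = 0.037257
r_5 = -2.924245 − 0.037257·(-0.218631)/(1.783964) = -2.919679;  |Δ| = 0.004566
|r_5 − r_4| = 0.004566 < 0.01

n = 5, r_n = -2.9197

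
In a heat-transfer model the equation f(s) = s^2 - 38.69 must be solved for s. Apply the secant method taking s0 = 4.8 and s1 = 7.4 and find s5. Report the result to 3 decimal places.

f(4.8) = -15.65000, f(7.4) = 16.07000
s2 = 7.40000 − 16.07000·(7.40000 − 4.80000) / (16.07000 − (-15.65000)) = 7.40000 − (41.78200)/(31.72000) = 6.08279
f(6.08279) = -1.68970
s3 = 6.08279 − (-1.68970)·(6.08279 − 7.40000) / (-1.68970 − 16.07000) = 6.08279 − (2.22570)/(-17.75970) = 6.20811
f(6.20811) = -0.14937
s4 = 6.20811 − (-0.14937)·(6.20811 − 6.08279) / (-0.14937 − (-1.68970)) = 6.20811 − (-0.01872)/(1.54033) = 6.22026
f(6.22026) = 0.00167
s5 = 6.22026 − 0.00167·(6.22026 − 6.20811) / (0.00167 − (-0.14937)) = 6.22026 − (0.00002)/(0.15104) = 6.22013

6.220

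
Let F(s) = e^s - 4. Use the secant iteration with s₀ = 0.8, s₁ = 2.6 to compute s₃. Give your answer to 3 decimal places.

F(0.8) = -1.77446, F(2.6) = 9.46374
s₂ = 2.60000 − 9.46374·(2.60000 − 0.80000) / (9.46374 − (-1.77446)) = 2.60000 − (17.03473)/(11.23820) = 1.08421
F(1.08421) = -1.04289
s₃ = 1.08421 − (-1.04289)·(1.08421 − 2.60000) / (-1.04289 − 9.46374) = 1.08421 − (1.58080)/(-10.50663) = 1.23467

1.235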